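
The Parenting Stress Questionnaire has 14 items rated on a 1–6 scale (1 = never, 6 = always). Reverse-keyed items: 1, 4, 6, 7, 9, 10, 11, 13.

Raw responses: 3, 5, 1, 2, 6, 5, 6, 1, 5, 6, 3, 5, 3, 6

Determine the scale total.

47

Reversing items 1, 4, 6, 7, 9, 10, 11, & 13 with 7 − raw:
Total = (7−3) + 5 + 1 + (7−2) + 6 + (7−5) + (7−6) + 1 + (7−5) + (7−6) + (7−3) + 5 + (7−3) + 6
      = 4 + 5 + 1 + 5 + 6 + 2 + 1 + 1 + 2 + 1 + 4 + 5 + 4 + 6 = 47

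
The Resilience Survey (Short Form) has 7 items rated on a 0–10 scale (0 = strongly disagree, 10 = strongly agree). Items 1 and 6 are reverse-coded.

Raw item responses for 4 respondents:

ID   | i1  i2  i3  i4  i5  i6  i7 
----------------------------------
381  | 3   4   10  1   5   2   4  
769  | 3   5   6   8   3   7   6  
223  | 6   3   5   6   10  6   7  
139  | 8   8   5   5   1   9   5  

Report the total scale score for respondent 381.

Respondent 381 raw: 3, 4, 10, 1, 5, 2, 4.
Reverse-coded (reversed = (0+10) − raw = 10 − raw):
  item 1: 10 − 3 = 7
  item 2: 4
  item 3: 10
  item 4: 1
  item 5: 5
  item 6: 10 − 2 = 8
  item 7: 4
Sum = 7 + 4 + 10 + 1 + 5 + 8 + 4 = 39

39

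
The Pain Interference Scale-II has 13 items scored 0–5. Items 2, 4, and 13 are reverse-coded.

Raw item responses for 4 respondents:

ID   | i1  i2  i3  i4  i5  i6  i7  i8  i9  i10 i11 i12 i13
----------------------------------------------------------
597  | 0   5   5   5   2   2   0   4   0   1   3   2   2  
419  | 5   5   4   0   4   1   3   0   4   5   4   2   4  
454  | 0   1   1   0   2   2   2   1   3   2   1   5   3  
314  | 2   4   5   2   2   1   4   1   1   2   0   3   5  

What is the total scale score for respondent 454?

30

Respondent 454 raw: 0, 1, 1, 0, 2, 2, 2, 1, 3, 2, 1, 5, 3.
Reverse-coded (reversed = (0+5) − raw = 5 − raw):
  item 1: 0
  item 2: 5 − 1 = 4
  item 3: 1
  item 4: 5 − 0 = 5
  item 5: 2
  item 6: 2
  item 7: 2
  item 8: 1
  item 9: 3
  item 10: 2
  item 11: 1
  item 12: 5
  item 13: 5 − 3 = 2
Sum = 0 + 4 + 1 + 5 + 2 + 2 + 2 + 1 + 3 + 2 + 1 + 5 + 2 = 30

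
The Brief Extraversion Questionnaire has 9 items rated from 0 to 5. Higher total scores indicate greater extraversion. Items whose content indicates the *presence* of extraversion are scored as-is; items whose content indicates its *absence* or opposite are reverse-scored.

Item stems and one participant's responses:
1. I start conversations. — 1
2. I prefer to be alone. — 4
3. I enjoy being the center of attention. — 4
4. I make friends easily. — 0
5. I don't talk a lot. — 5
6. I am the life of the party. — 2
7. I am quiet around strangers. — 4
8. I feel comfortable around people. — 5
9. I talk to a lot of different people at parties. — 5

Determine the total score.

Items 2, 5, 7 describe the absence/opposite of extraversion → reverse-score.
reversed = (0+5) − raw = 5 − raw.
  item 1: 1
  item 2: 5 − 4 = 1
  item 3: 4
  item 4: 0
  item 5: 5 − 5 = 0
  item 6: 2
  item 7: 5 − 4 = 1
  item 8: 5
  item 9: 5
Total = 1 + 1 + 4 + 0 + 0 + 2 + 1 + 5 + 5 = 19

19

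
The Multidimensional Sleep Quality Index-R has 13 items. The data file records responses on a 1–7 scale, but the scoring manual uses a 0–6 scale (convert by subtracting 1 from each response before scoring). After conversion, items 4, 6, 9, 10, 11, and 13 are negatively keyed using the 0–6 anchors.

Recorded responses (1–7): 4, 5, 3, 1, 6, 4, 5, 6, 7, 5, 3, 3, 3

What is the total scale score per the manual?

44

Convert to 0–6: 3, 4, 2, 0, 5, 3, 4, 5, 6, 4, 2, 2, 2
Reverse-coded (on a 0–6 scale, reversed = 6 − raw):
  item 4: 6 − 0 = 6
  item 6: 6 − 3 = 3
  item 9: 6 − 6 = 0
  item 10: 6 − 4 = 2
  item 11: 6 − 2 = 4
  item 13: 6 − 2 = 4
Scored: 3, 4, 2, 6, 5, 3, 4, 5, 0, 2, 4, 2, 4
Total = 44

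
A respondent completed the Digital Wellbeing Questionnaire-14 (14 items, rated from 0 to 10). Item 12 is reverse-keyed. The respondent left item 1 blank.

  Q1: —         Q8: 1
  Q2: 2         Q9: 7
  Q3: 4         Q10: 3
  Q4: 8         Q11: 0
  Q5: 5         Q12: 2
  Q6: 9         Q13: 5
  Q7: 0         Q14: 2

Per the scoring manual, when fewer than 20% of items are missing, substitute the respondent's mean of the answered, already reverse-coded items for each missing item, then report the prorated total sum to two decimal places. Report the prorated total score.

Reverse-coded (on a 0–10 scale, reversed = 10 − raw):
  item 12: 10 − 2 = 8
Completed scored items (13 of 14): 2, 4, 8, 5, 9, 0, 1, 7, 3, 0, 8, 5, 2; sum = 54.
Person mean = 54 / 13 ≈ 4.1538
Prorated total = (54 / 13) × 14 = 58.15 (to 2 dp)

58.15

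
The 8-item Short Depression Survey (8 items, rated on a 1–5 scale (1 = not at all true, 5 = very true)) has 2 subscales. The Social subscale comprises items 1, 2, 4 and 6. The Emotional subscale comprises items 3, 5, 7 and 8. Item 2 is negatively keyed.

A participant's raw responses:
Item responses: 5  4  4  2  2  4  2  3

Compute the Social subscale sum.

13

Social items: 1, 2, 4, 6.
Of these, item 2 is negatively keyed; reverse-coded value = 6 − response.
  item 1: 5
  item 2: 6 − 4 = 2
  item 4: 2
  item 6: 4
Sum = 5 + 2 + 2 + 4 = 13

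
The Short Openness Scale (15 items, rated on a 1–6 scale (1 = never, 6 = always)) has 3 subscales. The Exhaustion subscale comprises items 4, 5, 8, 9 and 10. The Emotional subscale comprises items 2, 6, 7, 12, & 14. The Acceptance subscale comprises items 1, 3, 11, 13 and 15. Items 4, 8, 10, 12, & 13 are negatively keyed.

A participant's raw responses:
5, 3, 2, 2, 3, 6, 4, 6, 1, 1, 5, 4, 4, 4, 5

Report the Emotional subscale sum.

20

Emotional items: 2, 6, 7, 12, 14.
Of these, item 12 is negatively keyed; reverse-coded value = 7 − response.
  item 2: 3
  item 6: 6
  item 7: 4
  item 12: 7 − 4 = 3
  item 14: 4
Sum = 3 + 6 + 4 + 3 + 4 = 20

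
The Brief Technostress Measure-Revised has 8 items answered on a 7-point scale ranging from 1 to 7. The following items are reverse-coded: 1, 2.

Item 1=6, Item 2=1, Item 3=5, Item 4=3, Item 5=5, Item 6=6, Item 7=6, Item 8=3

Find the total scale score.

37

Reverse-coded items (reversed = (1+7) − raw = 8 − raw):
  item 1: 8 − 6 = 2
  item 2: 8 − 1 = 7
Scored items: 2, 7, 5, 3, 5, 6, 6, 3
Total = 2 + 7 + 5 + 3 + 5 + 6 + 6 + 3 = 37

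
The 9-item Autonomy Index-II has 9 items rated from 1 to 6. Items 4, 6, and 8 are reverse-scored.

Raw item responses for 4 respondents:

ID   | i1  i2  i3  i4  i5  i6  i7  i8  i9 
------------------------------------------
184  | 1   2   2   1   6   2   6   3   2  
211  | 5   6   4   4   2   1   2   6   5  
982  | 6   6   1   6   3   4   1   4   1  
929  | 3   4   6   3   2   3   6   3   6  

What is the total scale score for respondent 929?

39

Respondent 929 raw: 3, 4, 6, 3, 2, 3, 6, 3, 6.
Reverse-coded (on a 1–6 scale, reversed = 7 − raw):
  item 1: 3
  item 2: 4
  item 3: 6
  item 4: 7 − 3 = 4
  item 5: 2
  item 6: 7 − 3 = 4
  item 7: 6
  item 8: 7 − 3 = 4
  item 9: 6
Sum = 3 + 4 + 6 + 4 + 2 + 4 + 6 + 4 + 6 = 39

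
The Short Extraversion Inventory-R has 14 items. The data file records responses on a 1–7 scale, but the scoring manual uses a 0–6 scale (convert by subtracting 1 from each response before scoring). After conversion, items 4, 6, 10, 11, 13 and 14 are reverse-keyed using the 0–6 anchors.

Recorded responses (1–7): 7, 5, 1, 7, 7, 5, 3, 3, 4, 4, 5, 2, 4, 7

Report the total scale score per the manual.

Convert to 0–6: 6, 4, 0, 6, 6, 4, 2, 2, 3, 3, 4, 1, 3, 6
Reverse-coded (on a 0–6 scale, reversed = 6 − raw):
  item 4: 6 − 6 = 0
  item 6: 6 − 4 = 2
  item 10: 6 − 3 = 3
  item 11: 6 − 4 = 2
  item 13: 6 − 3 = 3
  item 14: 6 − 6 = 0
Scored: 6, 4, 0, 0, 6, 2, 2, 2, 3, 3, 2, 1, 3, 0
Total = 34

34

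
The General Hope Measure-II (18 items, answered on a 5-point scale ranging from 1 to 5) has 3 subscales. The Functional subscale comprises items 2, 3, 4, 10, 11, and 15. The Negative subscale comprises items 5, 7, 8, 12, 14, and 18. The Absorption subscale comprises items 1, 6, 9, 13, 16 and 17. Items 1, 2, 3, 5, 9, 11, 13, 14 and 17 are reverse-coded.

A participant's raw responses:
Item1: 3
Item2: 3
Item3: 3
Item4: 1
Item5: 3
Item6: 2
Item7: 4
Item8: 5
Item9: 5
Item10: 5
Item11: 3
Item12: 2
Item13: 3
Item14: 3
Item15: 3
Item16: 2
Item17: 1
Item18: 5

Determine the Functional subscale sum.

18

Functional items: 2, 3, 4, 10, 11, 15.
Of these, items 2, 3 and 11 are reverse-coded; reverse-coded value = 6 − response.
  item 2: 6 − 3 = 3
  item 3: 6 − 3 = 3
  item 4: 1
  item 10: 5
  item 11: 6 − 3 = 3
  item 15: 3
Sum = 3 + 3 + 1 + 5 + 3 + 3 = 18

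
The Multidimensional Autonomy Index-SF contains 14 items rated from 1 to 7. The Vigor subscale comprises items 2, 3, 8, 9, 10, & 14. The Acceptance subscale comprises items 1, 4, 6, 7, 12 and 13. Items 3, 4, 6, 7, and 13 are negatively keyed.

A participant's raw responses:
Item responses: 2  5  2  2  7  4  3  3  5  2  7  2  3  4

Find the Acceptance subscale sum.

Acceptance items: 1, 4, 6, 7, 12, 13.
Of these, items 4, 6, 7, and 13 are negatively keyed; reversed = (1+7) − raw = 8 − raw.
  item 1: 2
  item 4: 8 − 2 = 6
  item 6: 8 − 4 = 4
  item 7: 8 − 3 = 5
  item 12: 2
  item 13: 8 − 3 = 5
Sum = 2 + 6 + 4 + 5 + 2 + 5 = 24

24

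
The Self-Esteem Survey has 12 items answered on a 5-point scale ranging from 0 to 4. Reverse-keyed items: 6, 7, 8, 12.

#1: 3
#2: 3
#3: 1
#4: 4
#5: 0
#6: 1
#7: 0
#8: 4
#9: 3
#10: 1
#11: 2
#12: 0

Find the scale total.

28

Reversing items 6, 7, 8 and 12 with 4 − raw:
Total = 3 + 3 + 1 + 4 + 0 + (4−1) + (4−0) + (4−4) + 3 + 1 + 2 + (4−0)
      = 3 + 3 + 1 + 4 + 0 + 3 + 4 + 0 + 3 + 1 + 2 + 4 = 28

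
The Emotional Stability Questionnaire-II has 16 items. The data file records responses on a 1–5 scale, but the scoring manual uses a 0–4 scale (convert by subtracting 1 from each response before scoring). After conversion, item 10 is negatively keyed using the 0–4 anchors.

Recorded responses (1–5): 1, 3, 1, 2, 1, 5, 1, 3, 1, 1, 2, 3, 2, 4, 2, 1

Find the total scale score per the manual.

Convert to 0–4: 0, 2, 0, 1, 0, 4, 0, 2, 0, 0, 1, 2, 1, 3, 1, 0
Reverse-coded (on a 0–4 scale, reversed = 4 − raw):
  item 10: 4 − 0 = 4
Scored: 0, 2, 0, 1, 0, 4, 0, 2, 0, 4, 1, 2, 1, 3, 1, 0
Total = 21

21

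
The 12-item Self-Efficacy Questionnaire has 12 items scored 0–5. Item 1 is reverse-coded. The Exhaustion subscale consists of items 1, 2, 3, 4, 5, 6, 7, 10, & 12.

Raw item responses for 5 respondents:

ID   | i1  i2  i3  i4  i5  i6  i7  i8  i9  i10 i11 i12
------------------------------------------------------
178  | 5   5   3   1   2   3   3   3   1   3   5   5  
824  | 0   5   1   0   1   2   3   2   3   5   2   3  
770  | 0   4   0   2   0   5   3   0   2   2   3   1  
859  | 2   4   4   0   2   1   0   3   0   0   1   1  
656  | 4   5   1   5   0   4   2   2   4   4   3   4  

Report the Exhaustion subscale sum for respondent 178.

Respondent 178 raw: 5, 5, 3, 1, 2, 3, 3, 3, 1, 3, 5, 5.
Exhaustion items: 1, 2, 3, 4, 5, 6, 7, 10, 12.
Reverse-coded (reverse-coded value = 5 − response):
  item 1: 5 − 5 = 0
  item 2: 5
  item 3: 3
  item 4: 1
  item 5: 2
  item 6: 3
  item 7: 3
  item 10: 3
  item 12: 5
Sum = 0 + 5 + 3 + 1 + 2 + 3 + 3 + 3 + 5 = 25

25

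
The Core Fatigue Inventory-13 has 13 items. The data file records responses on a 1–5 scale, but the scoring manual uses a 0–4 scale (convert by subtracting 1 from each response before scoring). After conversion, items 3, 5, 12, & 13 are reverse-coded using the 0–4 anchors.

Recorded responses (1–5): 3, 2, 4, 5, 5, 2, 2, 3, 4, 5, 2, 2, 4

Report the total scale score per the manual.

Convert to 0–4: 2, 1, 3, 4, 4, 1, 1, 2, 3, 4, 1, 1, 3
Reverse-coded (reverse-coded value = 4 − response):
  item 3: 4 − 3 = 1
  item 5: 4 − 4 = 0
  item 12: 4 − 1 = 3
  item 13: 4 − 3 = 1
Scored: 2, 1, 1, 4, 0, 1, 1, 2, 3, 4, 1, 3, 1
Total = 24

24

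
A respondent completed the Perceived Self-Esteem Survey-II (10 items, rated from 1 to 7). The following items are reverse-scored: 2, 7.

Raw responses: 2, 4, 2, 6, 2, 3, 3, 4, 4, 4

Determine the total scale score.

Raw sum = 34. Reverse-scored items: 2, 7; their raw sum = 7.
Each reversal replaces raw with 8 − raw, changing the total by 8 − 2·raw per item.
Total = 34 + 2·8 − 2·7 = 34 + 16 − 14 = 36

36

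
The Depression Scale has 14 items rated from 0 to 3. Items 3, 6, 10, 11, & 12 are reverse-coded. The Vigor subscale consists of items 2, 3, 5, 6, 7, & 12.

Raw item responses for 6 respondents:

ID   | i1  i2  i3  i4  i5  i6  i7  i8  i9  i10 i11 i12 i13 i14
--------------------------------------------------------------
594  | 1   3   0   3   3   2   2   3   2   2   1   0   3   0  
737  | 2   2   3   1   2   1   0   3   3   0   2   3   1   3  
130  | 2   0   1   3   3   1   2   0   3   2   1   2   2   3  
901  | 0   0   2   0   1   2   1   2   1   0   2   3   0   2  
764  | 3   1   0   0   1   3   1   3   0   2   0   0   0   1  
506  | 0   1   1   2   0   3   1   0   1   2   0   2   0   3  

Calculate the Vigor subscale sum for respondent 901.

Respondent 901 raw: 0, 0, 2, 0, 1, 2, 1, 2, 1, 0, 2, 3, 0, 2.
Vigor items: 2, 3, 5, 6, 7, 12.
Reverse-coded (reversed = (0+3) − raw = 3 − raw):
  item 2: 0
  item 3: 3 − 2 = 1
  item 5: 1
  item 6: 3 − 2 = 1
  item 7: 1
  item 12: 3 − 3 = 0
Sum = 0 + 1 + 1 + 1 + 1 + 0 = 4

4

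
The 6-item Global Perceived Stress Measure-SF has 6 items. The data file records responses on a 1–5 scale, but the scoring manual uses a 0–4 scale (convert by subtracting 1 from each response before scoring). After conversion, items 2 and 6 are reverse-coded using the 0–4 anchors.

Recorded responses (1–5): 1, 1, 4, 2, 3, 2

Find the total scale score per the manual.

Convert to 0–4: 0, 0, 3, 1, 2, 1
Reverse-coded (reversed = (0+4) − raw = 4 − raw):
  item 2: 4 − 0 = 4
  item 6: 4 − 1 = 3
Scored: 0, 4, 3, 1, 2, 3
Total = 13

13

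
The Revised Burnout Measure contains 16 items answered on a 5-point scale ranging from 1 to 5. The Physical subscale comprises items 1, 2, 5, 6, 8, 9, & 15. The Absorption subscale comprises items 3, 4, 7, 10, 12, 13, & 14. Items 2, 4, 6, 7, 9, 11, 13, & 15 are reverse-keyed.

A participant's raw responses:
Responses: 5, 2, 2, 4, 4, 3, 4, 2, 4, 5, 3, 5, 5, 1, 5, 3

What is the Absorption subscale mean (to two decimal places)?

2.57

Absorption items: 3, 4, 7, 10, 12, 13, 14.
Of these, items 4, 7, & 13 are reverse-keyed; reversed = (1+5) − raw = 6 − raw.
  item 3: 2
  item 4: 6 − 4 = 2
  item 7: 6 − 4 = 2
  item 10: 5
  item 12: 5
  item 13: 6 − 5 = 1
  item 14: 1
Sum = 2 + 2 + 2 + 5 + 5 + 1 + 1 = 18
Mean = 18 / 7 = 2.57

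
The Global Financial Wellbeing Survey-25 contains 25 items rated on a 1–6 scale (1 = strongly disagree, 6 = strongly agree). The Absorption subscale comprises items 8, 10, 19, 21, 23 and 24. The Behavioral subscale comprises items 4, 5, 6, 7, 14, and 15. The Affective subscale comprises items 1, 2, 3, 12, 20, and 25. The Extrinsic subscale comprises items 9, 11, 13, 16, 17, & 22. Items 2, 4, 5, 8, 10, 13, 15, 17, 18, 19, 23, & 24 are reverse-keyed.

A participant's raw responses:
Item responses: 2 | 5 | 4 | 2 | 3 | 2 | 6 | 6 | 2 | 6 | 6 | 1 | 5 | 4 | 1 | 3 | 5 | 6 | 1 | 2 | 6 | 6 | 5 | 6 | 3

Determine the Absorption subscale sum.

Absorption items: 8, 10, 19, 21, 23, 24.
Of these, items 8, 10, 19, 23 and 24 are reverse-keyed; on a 1–6 scale, reversed = 7 − raw.
  item 8: 7 − 6 = 1
  item 10: 7 − 6 = 1
  item 19: 7 − 1 = 6
  item 21: 6
  item 23: 7 − 5 = 2
  item 24: 7 − 6 = 1
Sum = 1 + 1 + 6 + 6 + 2 + 1 = 17

17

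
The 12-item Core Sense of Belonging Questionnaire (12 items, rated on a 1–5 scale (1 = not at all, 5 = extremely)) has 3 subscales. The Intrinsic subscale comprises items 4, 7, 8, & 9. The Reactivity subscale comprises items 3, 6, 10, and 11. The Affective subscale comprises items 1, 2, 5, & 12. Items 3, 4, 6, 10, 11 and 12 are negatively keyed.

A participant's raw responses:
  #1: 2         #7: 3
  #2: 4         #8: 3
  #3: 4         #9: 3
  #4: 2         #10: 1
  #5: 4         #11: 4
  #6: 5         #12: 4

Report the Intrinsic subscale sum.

Intrinsic items: 4, 7, 8, 9.
Of these, item 4 is negatively keyed; on a 1–5 scale, reversed = 6 − raw.
  item 4: 6 − 2 = 4
  item 7: 3
  item 8: 3
  item 9: 3
Sum = 4 + 3 + 3 + 3 = 13

13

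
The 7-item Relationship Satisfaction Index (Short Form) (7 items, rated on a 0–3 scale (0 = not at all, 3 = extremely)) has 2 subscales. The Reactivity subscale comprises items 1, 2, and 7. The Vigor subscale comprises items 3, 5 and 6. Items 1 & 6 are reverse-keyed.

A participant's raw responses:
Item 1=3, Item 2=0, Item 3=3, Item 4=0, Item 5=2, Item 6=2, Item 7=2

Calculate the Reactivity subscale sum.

2

Reactivity items: 1, 2, 7.
Of these, item 1 is reverse-keyed; reversed = (0+3) − raw = 3 − raw.
  item 1: 3 − 3 = 0
  item 2: 0
  item 7: 2
Sum = 0 + 0 + 2 = 2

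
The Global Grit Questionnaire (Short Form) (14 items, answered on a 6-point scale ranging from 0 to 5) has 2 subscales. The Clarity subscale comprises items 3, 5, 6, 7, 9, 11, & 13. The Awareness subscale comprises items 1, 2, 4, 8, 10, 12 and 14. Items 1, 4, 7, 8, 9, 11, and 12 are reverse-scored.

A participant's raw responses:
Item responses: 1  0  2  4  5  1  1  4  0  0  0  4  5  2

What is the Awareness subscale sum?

Awareness items: 1, 2, 4, 8, 10, 12, 14.
Of these, items 1, 4, 8 and 12 are reverse-scored; on a 0–5 scale, reversed = 5 − raw.
  item 1: 5 − 1 = 4
  item 2: 0
  item 4: 5 − 4 = 1
  item 8: 5 − 4 = 1
  item 10: 0
  item 12: 5 − 4 = 1
  item 14: 2
Sum = 4 + 0 + 1 + 1 + 0 + 1 + 2 = 9

9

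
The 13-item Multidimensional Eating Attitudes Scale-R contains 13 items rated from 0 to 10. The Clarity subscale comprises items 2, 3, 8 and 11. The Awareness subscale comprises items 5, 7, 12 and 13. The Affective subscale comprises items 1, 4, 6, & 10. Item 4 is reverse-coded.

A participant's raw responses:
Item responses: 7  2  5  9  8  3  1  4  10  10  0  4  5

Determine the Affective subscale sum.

Affective items: 1, 4, 6, 10.
Of these, item 4 is reverse-coded; reverse-coded value = 10 − response.
  item 1: 7
  item 4: 10 − 9 = 1
  item 6: 3
  item 10: 10
Sum = 7 + 1 + 3 + 10 = 21

21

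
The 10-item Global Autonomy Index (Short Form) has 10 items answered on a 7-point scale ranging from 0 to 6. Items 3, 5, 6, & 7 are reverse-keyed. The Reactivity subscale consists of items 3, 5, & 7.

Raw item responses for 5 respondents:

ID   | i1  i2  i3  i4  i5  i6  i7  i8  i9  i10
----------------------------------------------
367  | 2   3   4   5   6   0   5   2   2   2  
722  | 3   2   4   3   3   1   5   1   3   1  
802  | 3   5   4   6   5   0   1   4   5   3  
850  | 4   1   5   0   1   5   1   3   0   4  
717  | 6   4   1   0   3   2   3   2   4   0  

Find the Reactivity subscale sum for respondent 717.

Respondent 717 raw: 6, 4, 1, 0, 3, 2, 3, 2, 4, 0.
Reactivity items: 3, 5, 7.
Reverse-coded (reverse-coded value = 6 − response):
  item 3: 6 − 1 = 5
  item 5: 6 − 3 = 3
  item 7: 6 − 3 = 3
Sum = 5 + 3 + 3 = 11

11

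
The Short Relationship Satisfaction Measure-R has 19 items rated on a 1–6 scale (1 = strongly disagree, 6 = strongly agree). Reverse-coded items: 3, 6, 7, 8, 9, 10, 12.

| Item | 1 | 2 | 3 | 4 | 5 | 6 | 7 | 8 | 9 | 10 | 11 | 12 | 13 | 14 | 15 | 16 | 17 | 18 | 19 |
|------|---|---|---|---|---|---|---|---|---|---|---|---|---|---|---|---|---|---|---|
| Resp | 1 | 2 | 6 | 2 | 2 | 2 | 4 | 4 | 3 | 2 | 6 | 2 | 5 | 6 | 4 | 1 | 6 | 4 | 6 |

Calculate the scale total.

71

Reverse-coded items (reverse-coded value = 7 − response):
  item 3: 7 − 6 = 1
  item 6: 7 − 2 = 5
  item 7: 7 − 4 = 3
  item 8: 7 − 4 = 3
  item 9: 7 − 3 = 4
  item 10: 7 − 2 = 5
  item 12: 7 − 2 = 5
After reverse-coding: 1, 2, 1, 2, 2, 5, 3, 3, 4, 5, 6, 5, 5, 6, 4, 1, 6, 4, 6
Total = 1 + 2 + 1 + 2 + 2 + 5 + 3 + 3 + 4 + 5 + 6 + 5 + 5 + 6 + 4 + 1 + 6 + 4 + 6 = 71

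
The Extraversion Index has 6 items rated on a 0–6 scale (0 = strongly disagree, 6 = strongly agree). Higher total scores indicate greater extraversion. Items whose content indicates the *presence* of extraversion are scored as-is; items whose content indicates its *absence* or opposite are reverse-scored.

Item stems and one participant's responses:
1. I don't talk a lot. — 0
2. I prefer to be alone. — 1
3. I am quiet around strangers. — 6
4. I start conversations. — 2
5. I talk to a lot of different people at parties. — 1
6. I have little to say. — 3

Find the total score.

17

Items 1, 2, 3, 6 describe the absence/opposite of extraversion → reverse-score.
on a 0–6 scale, reversed = 6 − raw.
  item 1: 6 − 0 = 6
  item 2: 6 − 1 = 5
  item 3: 6 − 6 = 0
  item 4: 2
  item 5: 1
  item 6: 6 − 3 = 3
Total = 6 + 5 + 0 + 2 + 1 + 3 = 17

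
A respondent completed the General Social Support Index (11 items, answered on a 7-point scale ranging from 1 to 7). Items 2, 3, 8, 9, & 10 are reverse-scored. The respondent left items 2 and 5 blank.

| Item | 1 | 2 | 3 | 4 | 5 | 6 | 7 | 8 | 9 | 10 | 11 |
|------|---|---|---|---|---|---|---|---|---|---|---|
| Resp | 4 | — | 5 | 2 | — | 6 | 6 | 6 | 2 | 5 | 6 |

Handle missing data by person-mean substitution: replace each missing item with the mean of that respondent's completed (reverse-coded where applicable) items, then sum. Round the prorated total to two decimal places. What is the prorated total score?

Reverse-coded (on a 1–7 scale, reversed = 8 − raw):
  item 3: 8 − 5 = 3
  item 8: 8 − 6 = 2
  item 9: 8 − 2 = 6
  item 10: 8 − 5 = 3
Completed scored items (9 of 11): 4, 3, 2, 6, 6, 2, 6, 3, 6; sum = 38.
Person mean = 38 / 9 ≈ 4.2222
Prorated total = (38 / 9) × 11 = 46.44 (to 2 dp)

46.44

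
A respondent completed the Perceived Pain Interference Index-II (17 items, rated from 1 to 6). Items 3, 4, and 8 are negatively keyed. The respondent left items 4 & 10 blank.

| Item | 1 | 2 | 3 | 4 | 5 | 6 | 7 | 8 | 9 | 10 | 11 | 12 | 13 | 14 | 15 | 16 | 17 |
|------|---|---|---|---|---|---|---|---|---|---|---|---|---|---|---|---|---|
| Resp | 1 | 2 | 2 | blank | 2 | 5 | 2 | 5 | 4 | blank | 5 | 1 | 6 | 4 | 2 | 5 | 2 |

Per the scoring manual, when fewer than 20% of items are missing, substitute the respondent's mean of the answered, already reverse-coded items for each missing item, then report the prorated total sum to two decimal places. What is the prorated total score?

Reverse-coded (on a 1–6 scale, reversed = 7 − raw):
  item 3: 7 − 2 = 5
  item 8: 7 − 5 = 2
Completed scored items (15 of 17): 1, 2, 5, 2, 5, 2, 2, 4, 5, 1, 6, 4, 2, 5, 2; sum = 48.
Person mean = 48 / 15 ≈ 3.2000
Prorated total = (48 / 15) × 17 = 54.40 (to 2 dp)

54.40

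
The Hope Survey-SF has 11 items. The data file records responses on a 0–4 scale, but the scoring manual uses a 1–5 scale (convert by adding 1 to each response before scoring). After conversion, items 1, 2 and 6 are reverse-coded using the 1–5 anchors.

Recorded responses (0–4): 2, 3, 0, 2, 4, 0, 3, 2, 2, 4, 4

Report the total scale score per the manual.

39

Convert to 1–5: 3, 4, 1, 3, 5, 1, 4, 3, 3, 5, 5
Reverse-coded (reverse-coded value = 6 − response):
  item 1: 6 − 3 = 3
  item 2: 6 − 4 = 2
  item 6: 6 − 1 = 5
Scored: 3, 2, 1, 3, 5, 5, 4, 3, 3, 5, 5
Total = 39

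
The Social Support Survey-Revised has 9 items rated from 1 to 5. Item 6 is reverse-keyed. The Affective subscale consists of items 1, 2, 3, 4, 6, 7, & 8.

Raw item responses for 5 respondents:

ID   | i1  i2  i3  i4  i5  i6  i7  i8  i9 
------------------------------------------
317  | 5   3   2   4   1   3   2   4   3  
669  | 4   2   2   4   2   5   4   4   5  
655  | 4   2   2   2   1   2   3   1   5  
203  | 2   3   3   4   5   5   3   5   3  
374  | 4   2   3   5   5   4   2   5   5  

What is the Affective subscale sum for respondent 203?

21

Respondent 203 raw: 2, 3, 3, 4, 5, 5, 3, 5, 3.
Affective items: 1, 2, 3, 4, 6, 7, 8.
Reverse-coded (reverse-coded value = 6 − response):
  item 1: 2
  item 2: 3
  item 3: 3
  item 4: 4
  item 6: 6 − 5 = 1
  item 7: 3
  item 8: 5
Sum = 2 + 3 + 3 + 4 + 1 + 3 + 5 = 21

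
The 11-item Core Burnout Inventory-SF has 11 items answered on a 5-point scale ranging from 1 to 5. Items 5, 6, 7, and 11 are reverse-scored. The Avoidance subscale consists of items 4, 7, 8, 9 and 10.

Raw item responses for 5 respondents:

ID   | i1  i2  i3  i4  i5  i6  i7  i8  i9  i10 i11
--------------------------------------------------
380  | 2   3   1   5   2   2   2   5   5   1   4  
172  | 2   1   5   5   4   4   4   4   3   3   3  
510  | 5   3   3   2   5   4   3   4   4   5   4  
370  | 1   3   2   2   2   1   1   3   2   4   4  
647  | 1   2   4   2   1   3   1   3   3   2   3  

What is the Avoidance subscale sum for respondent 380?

20

Respondent 380 raw: 2, 3, 1, 5, 2, 2, 2, 5, 5, 1, 4.
Avoidance items: 4, 7, 8, 9, 10.
Reverse-coded (on a 1–5 scale, reversed = 6 − raw):
  item 4: 5
  item 7: 6 − 2 = 4
  item 8: 5
  item 9: 5
  item 10: 1
Sum = 5 + 4 + 5 + 5 + 1 = 20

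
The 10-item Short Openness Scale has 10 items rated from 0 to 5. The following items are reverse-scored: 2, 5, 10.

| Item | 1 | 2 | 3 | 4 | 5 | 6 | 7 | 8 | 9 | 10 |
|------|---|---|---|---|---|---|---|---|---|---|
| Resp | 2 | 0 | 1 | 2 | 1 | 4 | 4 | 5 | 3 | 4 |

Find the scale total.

31

Raw sum = 26. Reverse-scored items: 2, 5, 10; their raw sum = 5.
Each reversal replaces raw with 5 − raw, changing the total by 5 − 2·raw per item.
Total = 26 + 3·5 − 2·5 = 26 + 15 − 10 = 31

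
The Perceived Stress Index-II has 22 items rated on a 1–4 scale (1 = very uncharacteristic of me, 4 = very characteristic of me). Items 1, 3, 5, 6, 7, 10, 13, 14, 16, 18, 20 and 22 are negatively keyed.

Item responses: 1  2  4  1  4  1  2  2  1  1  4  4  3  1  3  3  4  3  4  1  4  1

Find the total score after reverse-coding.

Reverse-coded items (on a 1–4 scale, reversed = 5 − raw):
  item 1: 5 − 1 = 4
  item 3: 5 − 4 = 1
  item 5: 5 − 4 = 1
  item 6: 5 − 1 = 4
  item 7: 5 − 2 = 3
  item 10: 5 − 1 = 4
  item 13: 5 − 3 = 2
  item 14: 5 − 1 = 4
  item 16: 5 − 3 = 2
  item 18: 5 − 3 = 2
  item 20: 5 − 1 = 4
  item 22: 5 − 1 = 4
Scored items: 4, 2, 1, 1, 1, 4, 3, 2, 1, 4, 4, 4, 2, 4, 3, 2, 4, 2, 4, 4, 4, 4
Total = 4 + 2 + 1 + 1 + 1 + 4 + 3 + 2 + 1 + 4 + 4 + 4 + 2 + 4 + 3 + 2 + 4 + 2 + 4 + 4 + 4 + 4 = 64

64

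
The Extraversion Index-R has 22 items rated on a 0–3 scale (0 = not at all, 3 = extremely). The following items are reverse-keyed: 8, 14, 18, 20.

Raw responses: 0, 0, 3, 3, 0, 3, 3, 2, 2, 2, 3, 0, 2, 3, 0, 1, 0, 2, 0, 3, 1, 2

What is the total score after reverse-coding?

Apply reverse scoring (reverse-coded value = 3 − response):
  item 8: 3 − 2 = 1
  item 14: 3 − 3 = 0
  item 18: 3 − 2 = 1
  item 20: 3 − 3 = 0
After reverse-coding: 0, 0, 3, 3, 0, 3, 3, 1, 2, 2, 3, 0, 2, 0, 0, 1, 0, 1, 0, 0, 1, 2
Total = 0 + 0 + 3 + 3 + 0 + 3 + 3 + 1 + 2 + 2 + 3 + 0 + 2 + 0 + 0 + 1 + 0 + 1 + 0 + 0 + 1 + 2 = 27

27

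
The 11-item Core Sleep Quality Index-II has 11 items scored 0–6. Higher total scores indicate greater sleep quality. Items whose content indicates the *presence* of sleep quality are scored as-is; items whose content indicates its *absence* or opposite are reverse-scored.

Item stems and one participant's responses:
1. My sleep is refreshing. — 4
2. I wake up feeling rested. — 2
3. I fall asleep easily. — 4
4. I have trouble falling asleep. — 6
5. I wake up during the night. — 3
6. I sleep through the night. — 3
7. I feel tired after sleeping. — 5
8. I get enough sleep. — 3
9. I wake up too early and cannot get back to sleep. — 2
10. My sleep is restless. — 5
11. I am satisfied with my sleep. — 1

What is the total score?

26

Items 4, 5, 7, 9, 10 describe the absence/opposite of sleep quality → reverse-score.
reverse-coded value = 6 − response.
  item 1: 4
  item 2: 2
  item 3: 4
  item 4: 6 − 6 = 0
  item 5: 6 − 3 = 3
  item 6: 3
  item 7: 6 − 5 = 1
  item 8: 3
  item 9: 6 − 2 = 4
  item 10: 6 − 5 = 1
  item 11: 1
Total = 4 + 2 + 4 + 0 + 3 + 3 + 1 + 3 + 4 + 1 + 1 = 26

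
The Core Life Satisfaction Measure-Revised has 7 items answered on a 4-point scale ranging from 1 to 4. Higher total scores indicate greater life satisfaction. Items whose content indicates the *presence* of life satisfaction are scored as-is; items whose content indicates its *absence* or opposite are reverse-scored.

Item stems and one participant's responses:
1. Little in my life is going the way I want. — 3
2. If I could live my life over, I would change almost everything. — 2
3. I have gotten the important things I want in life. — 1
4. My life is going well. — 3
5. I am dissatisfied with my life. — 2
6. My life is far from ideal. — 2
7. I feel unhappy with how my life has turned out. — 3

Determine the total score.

Items 1, 2, 5, 6, 7 describe the absence/opposite of life satisfaction → reverse-score.
reverse-coded value = 5 − response.
  item 1: 5 − 3 = 2
  item 2: 5 − 2 = 3
  item 3: 1
  item 4: 3
  item 5: 5 − 2 = 3
  item 6: 5 − 2 = 3
  item 7: 5 − 3 = 2
Total = 2 + 3 + 1 + 3 + 3 + 3 + 2 = 17

17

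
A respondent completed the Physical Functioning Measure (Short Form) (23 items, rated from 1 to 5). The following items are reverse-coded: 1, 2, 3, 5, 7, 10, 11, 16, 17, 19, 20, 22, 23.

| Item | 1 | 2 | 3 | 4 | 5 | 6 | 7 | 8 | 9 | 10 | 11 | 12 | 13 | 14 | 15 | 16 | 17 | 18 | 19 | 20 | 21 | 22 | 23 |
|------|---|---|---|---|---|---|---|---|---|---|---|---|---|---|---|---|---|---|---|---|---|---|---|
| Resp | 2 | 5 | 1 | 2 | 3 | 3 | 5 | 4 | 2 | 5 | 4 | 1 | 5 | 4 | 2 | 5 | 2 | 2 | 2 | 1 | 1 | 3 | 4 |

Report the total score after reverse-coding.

62

Reverse-coded items use 6 − raw:
  item 1: 6 − 2 = 4
  item 2: 6 − 5 = 1
  item 3: 6 − 1 = 5
  item 5: 6 − 3 = 3
  item 7: 6 − 5 = 1
  item 10: 6 − 5 = 1
  item 11: 6 − 4 = 2
  item 16: 6 − 5 = 1
  item 17: 6 − 2 = 4
  item 19: 6 − 2 = 4
  item 20: 6 − 1 = 5
  item 22: 6 − 3 = 3
  item 23: 6 − 4 = 2
Scored items: 4, 1, 5, 2, 3, 3, 1, 4, 2, 1, 2, 1, 5, 4, 2, 1, 4, 2, 4, 5, 1, 3, 2
Total = 4 + 1 + 5 + 2 + 3 + 3 + 1 + 4 + 2 + 1 + 2 + 1 + 5 + 4 + 2 + 1 + 4 + 2 + 4 + 5 + 1 + 3 + 2 = 62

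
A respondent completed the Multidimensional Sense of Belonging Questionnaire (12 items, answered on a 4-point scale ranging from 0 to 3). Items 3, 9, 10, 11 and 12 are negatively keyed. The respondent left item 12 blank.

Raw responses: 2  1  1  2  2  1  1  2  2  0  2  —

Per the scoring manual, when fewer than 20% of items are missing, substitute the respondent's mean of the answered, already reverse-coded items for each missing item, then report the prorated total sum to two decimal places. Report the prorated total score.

Reverse-coded (reversed = (0+3) − raw = 3 − raw):
  item 3: 3 − 1 = 2
  item 9: 3 − 2 = 1
  item 10: 3 − 0 = 3
  item 11: 3 − 2 = 1
Completed scored items (11 of 12): 2, 1, 2, 2, 2, 1, 1, 2, 1, 3, 1; sum = 18.
Person mean = 18 / 11 ≈ 1.6364
Prorated total = (18 / 11) × 12 = 19.64 (to 2 dp)

19.64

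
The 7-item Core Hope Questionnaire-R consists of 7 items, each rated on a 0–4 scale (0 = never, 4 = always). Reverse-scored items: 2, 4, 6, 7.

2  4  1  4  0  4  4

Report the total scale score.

3

Reverse-coded items (reversed = (0+4) − raw = 4 − raw):
  item 2: 4 − 4 = 0
  item 4: 4 − 4 = 0
  item 6: 4 − 4 = 0
  item 7: 4 − 4 = 0
After reverse-coding: 2, 0, 1, 0, 0, 0, 0
Total = 2 + 0 + 1 + 0 + 0 + 0 + 0 = 3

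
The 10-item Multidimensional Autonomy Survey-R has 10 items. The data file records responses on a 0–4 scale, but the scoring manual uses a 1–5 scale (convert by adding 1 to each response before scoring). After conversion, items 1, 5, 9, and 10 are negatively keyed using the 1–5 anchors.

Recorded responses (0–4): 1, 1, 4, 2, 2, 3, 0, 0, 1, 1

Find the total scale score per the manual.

31

Convert to 1–5: 2, 2, 5, 3, 3, 4, 1, 1, 2, 2
Reverse-coded (reversed = (1+5) − raw = 6 − raw):
  item 1: 6 − 2 = 4
  item 5: 6 − 3 = 3
  item 9: 6 − 2 = 4
  item 10: 6 − 2 = 4
Scored: 4, 2, 5, 3, 3, 4, 1, 1, 4, 4
Total = 31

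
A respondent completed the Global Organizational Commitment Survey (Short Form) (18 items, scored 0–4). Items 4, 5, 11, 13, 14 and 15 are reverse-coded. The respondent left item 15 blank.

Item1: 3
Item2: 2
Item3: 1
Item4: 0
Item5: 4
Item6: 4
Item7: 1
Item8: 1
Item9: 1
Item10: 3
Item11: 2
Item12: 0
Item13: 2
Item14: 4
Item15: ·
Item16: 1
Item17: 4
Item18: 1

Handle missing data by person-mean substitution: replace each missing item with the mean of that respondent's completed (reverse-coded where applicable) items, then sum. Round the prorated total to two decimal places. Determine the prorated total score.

Reverse-coded (reversed = (0+4) − raw = 4 − raw):
  item 4: 4 − 0 = 4
  item 5: 4 − 4 = 0
  item 11: 4 − 2 = 2
  item 13: 4 − 2 = 2
  item 14: 4 − 4 = 0
Completed scored items (17 of 18): 3, 2, 1, 4, 0, 4, 1, 1, 1, 3, 2, 0, 2, 0, 1, 4, 1; sum = 30.
Person mean = 30 / 17 ≈ 1.7647
Prorated total = (30 / 17) × 18 = 31.76 (to 2 dp)

31.76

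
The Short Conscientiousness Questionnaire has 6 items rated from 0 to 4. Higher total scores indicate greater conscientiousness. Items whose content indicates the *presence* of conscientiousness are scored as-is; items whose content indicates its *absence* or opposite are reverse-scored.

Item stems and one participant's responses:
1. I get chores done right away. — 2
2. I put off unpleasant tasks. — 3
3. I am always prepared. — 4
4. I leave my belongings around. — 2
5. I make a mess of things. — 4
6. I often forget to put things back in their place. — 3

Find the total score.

10

Items 2, 4, 5, 6 describe the absence/opposite of conscientiousness → reverse-score.
reverse-coded value = 4 − response.
  item 1: 2
  item 2: 4 − 3 = 1
  item 3: 4
  item 4: 4 − 2 = 2
  item 5: 4 − 4 = 0
  item 6: 4 − 3 = 1
Total = 2 + 1 + 4 + 2 + 0 + 1 = 10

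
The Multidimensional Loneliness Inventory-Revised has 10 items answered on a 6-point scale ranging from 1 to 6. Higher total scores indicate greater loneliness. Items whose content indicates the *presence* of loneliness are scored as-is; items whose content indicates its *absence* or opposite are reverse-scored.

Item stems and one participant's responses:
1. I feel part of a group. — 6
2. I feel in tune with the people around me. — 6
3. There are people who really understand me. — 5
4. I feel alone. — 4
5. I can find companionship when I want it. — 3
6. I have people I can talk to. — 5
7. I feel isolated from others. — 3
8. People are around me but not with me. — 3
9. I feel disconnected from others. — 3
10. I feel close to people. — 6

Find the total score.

24

Items 1, 2, 3, 5, 6, 10 describe the absence/opposite of loneliness → reverse-score.
on a 1–6 scale, reversed = 7 − raw.
  item 1: 7 − 6 = 1
  item 2: 7 − 6 = 1
  item 3: 7 − 5 = 2
  item 4: 4
  item 5: 7 − 3 = 4
  item 6: 7 − 5 = 2
  item 7: 3
  item 8: 3
  item 9: 3
  item 10: 7 − 6 = 1
Total = 1 + 1 + 2 + 4 + 4 + 2 + 3 + 3 + 3 + 1 = 24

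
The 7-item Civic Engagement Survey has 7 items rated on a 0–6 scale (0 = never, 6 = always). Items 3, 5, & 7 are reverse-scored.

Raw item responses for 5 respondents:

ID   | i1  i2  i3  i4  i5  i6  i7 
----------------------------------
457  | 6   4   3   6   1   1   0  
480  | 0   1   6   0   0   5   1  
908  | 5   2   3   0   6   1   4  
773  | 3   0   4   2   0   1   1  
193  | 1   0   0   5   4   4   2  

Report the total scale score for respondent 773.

Respondent 773 raw: 3, 0, 4, 2, 0, 1, 1.
Reverse-coded (reversed = (0+6) − raw = 6 − raw):
  item 1: 3
  item 2: 0
  item 3: 6 − 4 = 2
  item 4: 2
  item 5: 6 − 0 = 6
  item 6: 1
  item 7: 6 − 1 = 5
Sum = 3 + 0 + 2 + 2 + 6 + 1 + 5 = 19

19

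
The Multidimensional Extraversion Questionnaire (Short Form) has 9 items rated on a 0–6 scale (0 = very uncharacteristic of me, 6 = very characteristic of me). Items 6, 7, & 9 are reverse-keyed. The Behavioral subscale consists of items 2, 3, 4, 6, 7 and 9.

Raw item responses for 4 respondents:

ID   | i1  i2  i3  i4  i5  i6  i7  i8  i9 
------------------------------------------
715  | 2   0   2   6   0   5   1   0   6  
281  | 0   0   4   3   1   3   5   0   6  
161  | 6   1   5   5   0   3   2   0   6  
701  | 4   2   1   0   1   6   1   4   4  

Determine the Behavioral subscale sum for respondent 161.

Respondent 161 raw: 6, 1, 5, 5, 0, 3, 2, 0, 6.
Behavioral items: 2, 3, 4, 6, 7, 9.
Reverse-coded (reversed = (0+6) − raw = 6 − raw):
  item 2: 1
  item 3: 5
  item 4: 5
  item 6: 6 − 3 = 3
  item 7: 6 − 2 = 4
  item 9: 6 − 6 = 0
Sum = 1 + 5 + 5 + 3 + 4 + 0 = 18

18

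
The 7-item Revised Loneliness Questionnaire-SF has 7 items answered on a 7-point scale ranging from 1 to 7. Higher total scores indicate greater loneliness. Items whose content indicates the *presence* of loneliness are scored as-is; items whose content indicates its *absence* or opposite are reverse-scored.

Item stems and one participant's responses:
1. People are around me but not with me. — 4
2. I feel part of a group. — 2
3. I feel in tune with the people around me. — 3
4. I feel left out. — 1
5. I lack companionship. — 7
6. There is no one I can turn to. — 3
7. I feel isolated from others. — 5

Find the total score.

31

Items 2, 3 describe the absence/opposite of loneliness → reverse-score.
reversed = (1+7) − raw = 8 − raw.
  item 1: 4
  item 2: 8 − 2 = 6
  item 3: 8 − 3 = 5
  item 4: 1
  item 5: 7
  item 6: 3
  item 7: 5
Total = 4 + 6 + 5 + 1 + 7 + 3 + 5 = 31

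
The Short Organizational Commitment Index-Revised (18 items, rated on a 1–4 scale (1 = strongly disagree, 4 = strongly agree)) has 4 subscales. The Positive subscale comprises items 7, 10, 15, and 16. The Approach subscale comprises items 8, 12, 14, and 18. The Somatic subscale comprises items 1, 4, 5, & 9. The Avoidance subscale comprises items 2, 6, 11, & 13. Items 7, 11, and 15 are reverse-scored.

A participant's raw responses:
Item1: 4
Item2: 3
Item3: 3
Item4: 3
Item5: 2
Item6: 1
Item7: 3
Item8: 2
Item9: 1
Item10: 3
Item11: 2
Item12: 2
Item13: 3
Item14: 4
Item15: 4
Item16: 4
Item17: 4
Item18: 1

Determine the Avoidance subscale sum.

Avoidance items: 2, 6, 11, 13.
Of these, item 11 is reverse-scored; reverse-coded value = 5 − response.
  item 2: 3
  item 6: 1
  item 11: 5 − 2 = 3
  item 13: 3
Sum = 3 + 1 + 3 + 3 = 10

10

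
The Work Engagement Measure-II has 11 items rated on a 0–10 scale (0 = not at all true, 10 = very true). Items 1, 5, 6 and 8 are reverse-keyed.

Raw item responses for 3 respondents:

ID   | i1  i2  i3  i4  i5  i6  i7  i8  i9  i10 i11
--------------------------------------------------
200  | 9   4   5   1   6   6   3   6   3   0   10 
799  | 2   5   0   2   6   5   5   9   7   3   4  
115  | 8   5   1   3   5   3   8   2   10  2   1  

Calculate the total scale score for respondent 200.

39

Respondent 200 raw: 9, 4, 5, 1, 6, 6, 3, 6, 3, 0, 10.
Reverse-coded (reversed = (0+10) − raw = 10 − raw):
  item 1: 10 − 9 = 1
  item 2: 4
  item 3: 5
  item 4: 1
  item 5: 10 − 6 = 4
  item 6: 10 − 6 = 4
  item 7: 3
  item 8: 10 − 6 = 4
  item 9: 3
  item 10: 0
  item 11: 10
Sum = 1 + 4 + 5 + 1 + 4 + 4 + 3 + 4 + 3 + 0 + 10 = 39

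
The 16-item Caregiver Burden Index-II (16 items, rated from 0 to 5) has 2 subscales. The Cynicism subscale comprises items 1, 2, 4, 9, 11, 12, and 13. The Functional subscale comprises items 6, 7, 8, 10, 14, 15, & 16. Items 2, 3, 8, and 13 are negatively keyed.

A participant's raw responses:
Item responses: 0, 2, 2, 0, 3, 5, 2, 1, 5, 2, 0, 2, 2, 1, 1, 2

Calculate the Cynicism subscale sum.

Cynicism items: 1, 2, 4, 9, 11, 12, 13.
Of these, items 2 & 13 are negatively keyed; on a 0–5 scale, reversed = 5 − raw.
  item 1: 0
  item 2: 5 − 2 = 3
  item 4: 0
  item 9: 5
  item 11: 0
  item 12: 2
  item 13: 5 − 2 = 3
Sum = 0 + 3 + 0 + 5 + 0 + 2 + 3 = 13

13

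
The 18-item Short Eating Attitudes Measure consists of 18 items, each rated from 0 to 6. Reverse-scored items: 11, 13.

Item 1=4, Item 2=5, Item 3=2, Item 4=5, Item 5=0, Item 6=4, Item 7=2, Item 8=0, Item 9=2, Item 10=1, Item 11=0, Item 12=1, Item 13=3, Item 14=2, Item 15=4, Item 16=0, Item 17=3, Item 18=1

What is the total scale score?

Reversing items 11 & 13 with 6 − raw:
Total = 4 + 5 + 2 + 5 + 0 + 4 + 2 + 0 + 2 + 1 + (6−0) + 1 + (6−3) + 2 + 4 + 0 + 3 + 1
      = 4 + 5 + 2 + 5 + 0 + 4 + 2 + 0 + 2 + 1 + 6 + 1 + 3 + 2 + 4 + 0 + 3 + 1 = 45

45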